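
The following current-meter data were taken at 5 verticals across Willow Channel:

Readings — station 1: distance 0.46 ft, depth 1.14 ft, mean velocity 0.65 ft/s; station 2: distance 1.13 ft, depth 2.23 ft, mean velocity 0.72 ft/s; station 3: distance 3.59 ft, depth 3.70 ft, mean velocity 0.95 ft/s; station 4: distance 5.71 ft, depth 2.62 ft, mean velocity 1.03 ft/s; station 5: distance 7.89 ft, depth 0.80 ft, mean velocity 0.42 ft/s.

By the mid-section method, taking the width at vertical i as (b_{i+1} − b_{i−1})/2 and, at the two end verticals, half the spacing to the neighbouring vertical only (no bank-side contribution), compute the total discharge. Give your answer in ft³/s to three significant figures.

17.0 ft³/s

w_1 = (1.13 − 0.46)/2 = 0.335 ft; q_1 = 0.65 × 1.14 × 0.335 = 0.2482 ft³/s
w_2 = (3.59 − 0.46)/2 = 1.565 ft; q_2 = 0.72 × 2.23 × 1.565 = 2.513 ft³/s
w_3 = (5.71 − 1.13)/2 = 2.29 ft; q_3 = 0.95 × 3.70 × 2.29 = 8.049 ft³/s
w_4 = (7.89 − 3.59)/2 = 2.15 ft; q_4 = 1.03 × 2.62 × 2.15 = 5.802 ft³/s
w_5 = (7.89 − 5.71)/2 = 1.09 ft; q_5 = 0.42 × 0.80 × 1.09 = 0.3662 ft³/s
Q = Σ qᵢ = 16.98 ft³/s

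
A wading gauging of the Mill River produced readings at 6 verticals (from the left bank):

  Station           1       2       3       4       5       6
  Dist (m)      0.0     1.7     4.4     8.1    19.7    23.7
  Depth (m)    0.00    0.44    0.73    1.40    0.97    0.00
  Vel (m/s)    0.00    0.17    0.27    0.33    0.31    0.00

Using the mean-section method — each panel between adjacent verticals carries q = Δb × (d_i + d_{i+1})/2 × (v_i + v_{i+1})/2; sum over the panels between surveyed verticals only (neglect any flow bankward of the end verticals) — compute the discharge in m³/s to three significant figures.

6.26 m³/s

Panel 1-2: Δb = 1.7 m, d̄ = (0.00+0.44)/2 = 0.22, v̄ = (0.00+0.17)/2 = 0.085 → q = 1.7×0.22×0.085 = 0.03179 m³/s
Panel 2-3: Δb = 2.7 m, d̄ = (0.44+0.73)/2 = 0.585, v̄ = (0.17+0.27)/2 = 0.22 → q = 2.7×0.585×0.22 = 0.3475 m³/s
Panel 3-4: Δb = 3.7 m, d̄ = (0.73+1.40)/2 = 1.065, v̄ = (0.27+0.33)/2 = 0.3 → q = 3.7×1.065×0.3 = 1.182 m³/s
Panel 4-5: Δb = 11.6 m, d̄ = (1.40+0.97)/2 = 1.185, v̄ = (0.33+0.31)/2 = 0.32 → q = 11.6×1.185×0.32 = 4.399 m³/s
Panel 5-6: Δb = 4 m, d̄ = (0.97+0.00)/2 = 0.485, v̄ = (0.31+0.00)/2 = 0.155 → q = 4×0.485×0.155 = 0.3007 m³/s
Q = Σ q = 6.261 m³/s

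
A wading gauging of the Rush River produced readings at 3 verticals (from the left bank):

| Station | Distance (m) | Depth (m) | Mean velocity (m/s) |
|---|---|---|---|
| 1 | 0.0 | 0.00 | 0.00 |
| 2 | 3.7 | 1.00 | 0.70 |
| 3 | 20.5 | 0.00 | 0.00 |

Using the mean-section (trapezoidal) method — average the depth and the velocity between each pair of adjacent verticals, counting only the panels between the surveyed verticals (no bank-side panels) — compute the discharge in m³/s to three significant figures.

Panel 1-2: Δb = 3.7 m, d̄ = (0.00+1.00)/2 = 0.5, v̄ = (0.00+0.70)/2 = 0.35 → q = 3.7×0.5×0.35 = 0.6475 m³/s
Panel 2-3: Δb = 16.8 m, d̄ = (1.00+0.00)/2 = 0.5, v̄ = (0.70+0.00)/2 = 0.35 → q = 16.8×0.5×0.35 = 2.940 m³/s
Q = Σ q = 3.588 m³/s

3.59 m³/s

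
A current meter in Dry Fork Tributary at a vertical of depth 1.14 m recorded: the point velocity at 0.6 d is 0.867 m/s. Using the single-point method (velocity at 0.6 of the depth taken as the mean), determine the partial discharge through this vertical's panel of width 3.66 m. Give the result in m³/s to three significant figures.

v̄ = v₀.₆ = 0.867 m/s
q = v̄ × d × w = 0.8670 × 1.14 × 3.66 = 3.617 m³/s

3.62 m³/s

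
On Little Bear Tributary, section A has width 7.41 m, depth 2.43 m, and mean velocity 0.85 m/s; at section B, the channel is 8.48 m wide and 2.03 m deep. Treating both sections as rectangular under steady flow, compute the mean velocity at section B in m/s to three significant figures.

Q = A₁V₁ = (7.41×2.43) × 0.85 = 15.31 m³/s
A₂ = 8.48 × 2.03 = 17.21 m²
V₂ = Q/A₂ = 15.31/17.21 = 0.8891 m/s

0.889 m/s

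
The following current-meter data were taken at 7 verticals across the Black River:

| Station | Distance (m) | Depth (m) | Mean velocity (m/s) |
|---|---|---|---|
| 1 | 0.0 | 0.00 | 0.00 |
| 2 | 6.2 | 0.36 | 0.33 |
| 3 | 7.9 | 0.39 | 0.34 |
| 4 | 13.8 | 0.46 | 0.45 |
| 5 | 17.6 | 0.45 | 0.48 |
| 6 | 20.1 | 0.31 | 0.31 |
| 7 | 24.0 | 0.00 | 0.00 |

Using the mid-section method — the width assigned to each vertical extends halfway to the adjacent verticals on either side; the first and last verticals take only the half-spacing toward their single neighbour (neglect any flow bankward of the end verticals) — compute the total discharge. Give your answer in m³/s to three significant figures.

w_2 = (7.9 − 0.0)/2 = 3.95 m; q_2 = 0.33 × 0.36 × 3.95 = 0.4693 m³/s
w_3 = (13.8 − 6.2)/2 = 3.8 m; q_3 = 0.34 × 0.39 × 3.8 = 0.5039 m³/s
w_4 = (17.6 − 7.9)/2 = 4.85 m; q_4 = 0.45 × 0.46 × 4.85 = 1.004 m³/s
w_5 = (20.1 − 13.8)/2 = 3.15 m; q_5 = 0.48 × 0.45 × 3.15 = 0.6804 m³/s
w_6 = (24.0 − 17.6)/2 = 3.2 m; q_6 = 0.31 × 0.31 × 3.2 = 0.3075 m³/s
Stations 1, 7 contribute zero (depth or velocity is 0).
Q = Σ qᵢ = 2.965 m³/s

2.97 m³/s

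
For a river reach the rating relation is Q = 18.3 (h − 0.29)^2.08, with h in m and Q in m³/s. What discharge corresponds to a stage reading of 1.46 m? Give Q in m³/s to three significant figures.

25.4 m³/s

Q = 18.3 × (1.46 − 0.29)^2.08 = 18.3 × 1.17^2.08 = 25.37 m³/s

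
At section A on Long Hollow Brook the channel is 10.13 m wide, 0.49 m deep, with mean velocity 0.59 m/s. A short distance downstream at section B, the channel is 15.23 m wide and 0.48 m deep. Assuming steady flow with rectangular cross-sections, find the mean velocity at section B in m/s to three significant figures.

0.401 m/s

Q = A₁V₁ = (10.13×0.49) × 0.59 = 2.929 m³/s
A₂ = 15.23 × 0.48 = 7.310 m²
V₂ = Q/A₂ = 2.929/7.310 = 0.4006 m/s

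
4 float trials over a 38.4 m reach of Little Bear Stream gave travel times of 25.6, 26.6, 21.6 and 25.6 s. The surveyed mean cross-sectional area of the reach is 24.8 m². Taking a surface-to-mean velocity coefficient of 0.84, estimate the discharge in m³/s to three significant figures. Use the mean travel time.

t̄ = (25.6 + 26.6 + 21.6 + 25.6) / 4 = 24.85 s
v_surface = L / t̄ = 38.4 / 24.85 = 1.545 m/s
v_mean = 0.84 × 1.545 = 1.298 m/s
Q = A × v_mean = 24.8 × 1.298 = 32.19 m³/s

32.2 m³/s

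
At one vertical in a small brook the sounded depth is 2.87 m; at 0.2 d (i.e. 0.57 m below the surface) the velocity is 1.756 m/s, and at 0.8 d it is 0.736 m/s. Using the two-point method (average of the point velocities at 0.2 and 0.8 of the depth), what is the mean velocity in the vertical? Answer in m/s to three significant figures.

v̄ = (1.756 + 0.736) / 2 = 1.246 m/s

1.25 m/s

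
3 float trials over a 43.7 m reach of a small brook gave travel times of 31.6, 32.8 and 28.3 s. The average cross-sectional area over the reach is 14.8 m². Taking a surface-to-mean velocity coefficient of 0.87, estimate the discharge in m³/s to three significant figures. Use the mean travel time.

18.2 m³/s

t̄ = (31.6 + 32.8 + 28.3) / 3 = 30.9 s
v_surface = L / t̄ = 43.7 / 30.9 = 1.414 m/s
v_mean = 0.87 × 1.414 = 1.230 m/s
Q = A × v_mean = 14.8 × 1.230 = 18.21 m³/s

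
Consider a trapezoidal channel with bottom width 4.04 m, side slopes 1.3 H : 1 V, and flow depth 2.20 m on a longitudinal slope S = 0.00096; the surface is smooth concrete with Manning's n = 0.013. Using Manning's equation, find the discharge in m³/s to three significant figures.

44.2 m³/s

A = (b + z·y)·y = (4.04 + 1.3×2.20)×2.20 = 15.18 m²
P = b + 2y√(1+z²) = 4.04 + 2×2.20×√(1+1.3²) = 11.26 m
R = A/P = 15.18/11.26 = 1.349 m
Q = (1/n)·A·R^(2/3)·S^(1/2) = (1/0.013) × 15.18 × 1.349^(2/3) × 0.00096^(1/2) = 44.16 m³/s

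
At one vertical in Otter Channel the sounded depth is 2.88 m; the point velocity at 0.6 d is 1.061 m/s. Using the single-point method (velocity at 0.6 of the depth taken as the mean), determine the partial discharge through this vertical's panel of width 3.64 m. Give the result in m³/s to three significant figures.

v̄ = v₀.₆ = 1.061 m/s
q = v̄ × d × w = 1.061 × 2.88 × 3.64 = 11.12 m³/s

11.1 m³/s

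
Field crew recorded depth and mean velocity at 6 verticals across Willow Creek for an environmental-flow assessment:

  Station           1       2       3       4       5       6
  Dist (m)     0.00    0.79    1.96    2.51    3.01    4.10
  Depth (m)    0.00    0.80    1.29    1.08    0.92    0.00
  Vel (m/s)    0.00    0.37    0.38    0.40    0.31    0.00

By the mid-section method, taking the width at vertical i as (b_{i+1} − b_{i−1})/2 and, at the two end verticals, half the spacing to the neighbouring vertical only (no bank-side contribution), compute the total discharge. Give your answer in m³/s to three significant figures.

1.17 m³/s

w_2 = (1.96 − 0.00)/2 = 0.98 m; q_2 = 0.37 × 0.80 × 0.98 = 0.2901 m³/s
w_3 = (2.51 − 0.79)/2 = 0.86 m; q_3 = 0.38 × 1.29 × 0.86 = 0.4216 m³/s
w_4 = (3.01 − 1.96)/2 = 0.525 m; q_4 = 0.40 × 1.08 × 0.525 = 0.2268 m³/s
w_5 = (4.10 − 2.51)/2 = 0.795 m; q_5 = 0.31 × 0.92 × 0.795 = 0.2267 m³/s
Stations 1, 6 contribute zero (depth or velocity is 0).
Q = Σ qᵢ = 1.165 m³/s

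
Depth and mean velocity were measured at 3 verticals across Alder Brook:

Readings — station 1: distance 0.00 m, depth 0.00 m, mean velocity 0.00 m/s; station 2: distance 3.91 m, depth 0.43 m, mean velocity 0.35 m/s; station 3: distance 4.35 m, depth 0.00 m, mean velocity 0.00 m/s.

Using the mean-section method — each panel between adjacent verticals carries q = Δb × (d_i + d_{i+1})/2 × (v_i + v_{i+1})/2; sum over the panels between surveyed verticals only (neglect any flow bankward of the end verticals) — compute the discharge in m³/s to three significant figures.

Panel 1-2: Δb = 3.91 m, d̄ = (0.00+0.43)/2 = 0.215, v̄ = (0.00+0.35)/2 = 0.175 → q = 3.91×0.215×0.175 = 0.1471 m³/s
Panel 2-3: Δb = 0.44 m, d̄ = (0.43+0.00)/2 = 0.215, v̄ = (0.35+0.00)/2 = 0.175 → q = 0.44×0.215×0.175 = 0.01656 m³/s
Q = Σ q = 0.1637 m³/s

0.164 m³/s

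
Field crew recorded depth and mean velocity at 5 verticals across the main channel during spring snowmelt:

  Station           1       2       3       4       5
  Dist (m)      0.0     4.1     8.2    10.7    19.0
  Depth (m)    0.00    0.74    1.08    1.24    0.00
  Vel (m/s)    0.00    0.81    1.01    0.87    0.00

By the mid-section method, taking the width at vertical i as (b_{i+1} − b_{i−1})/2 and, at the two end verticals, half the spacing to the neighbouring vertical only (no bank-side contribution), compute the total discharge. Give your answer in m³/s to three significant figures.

w_2 = (8.2 − 0.0)/2 = 4.1 m; q_2 = 0.81 × 0.74 × 4.1 = 2.458 m³/s
w_3 = (10.7 − 4.1)/2 = 3.3 m; q_3 = 1.01 × 1.08 × 3.3 = 3.600 m³/s
w_4 = (19.0 − 8.2)/2 = 5.4 m; q_4 = 0.87 × 1.24 × 5.4 = 5.826 m³/s
Stations 1, 5 contribute zero (depth or velocity is 0).
Q = Σ qᵢ = 11.88 m³/s

11.9 m³/s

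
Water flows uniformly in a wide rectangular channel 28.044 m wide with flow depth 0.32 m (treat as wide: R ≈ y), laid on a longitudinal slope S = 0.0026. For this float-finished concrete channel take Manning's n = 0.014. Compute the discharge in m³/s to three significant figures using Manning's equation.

A = b·y = 28.044 × 0.32 = 8.974 m²
Wide channel: R ≈ y = 0.32 m
Q = (1/n)·A·R^(2/3)·S^(1/2) = (1/0.014) × 8.974 × 0.3200^(2/3) × 0.0026^(1/2) = 15.29 m³/s

15.3 m³/s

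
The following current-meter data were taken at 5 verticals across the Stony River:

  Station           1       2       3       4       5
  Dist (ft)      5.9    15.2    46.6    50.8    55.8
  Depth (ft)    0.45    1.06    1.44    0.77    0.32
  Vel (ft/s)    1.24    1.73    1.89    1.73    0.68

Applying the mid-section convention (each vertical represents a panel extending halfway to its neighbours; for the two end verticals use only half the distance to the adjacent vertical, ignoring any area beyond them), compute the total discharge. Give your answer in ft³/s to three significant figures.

95.0 ft³/s

w_1 = (15.2 − 5.9)/2 = 4.65 ft; q_1 = 1.24 × 0.45 × 4.65 = 2.595 ft³/s
w_2 = (46.6 − 5.9)/2 = 20.35 ft; q_2 = 1.73 × 1.06 × 20.35 = 37.32 ft³/s
w_3 = (50.8 − 15.2)/2 = 17.8 ft; q_3 = 1.89 × 1.44 × 17.8 = 48.44 ft³/s
w_4 = (55.8 − 46.6)/2 = 4.6 ft; q_4 = 1.73 × 0.77 × 4.6 = 6.128 ft³/s
w_5 = (55.8 − 50.8)/2 = 2.5 ft; q_5 = 0.68 × 0.32 × 2.5 = 0.5440 ft³/s
Q = Σ qᵢ = 95.03 ft³/s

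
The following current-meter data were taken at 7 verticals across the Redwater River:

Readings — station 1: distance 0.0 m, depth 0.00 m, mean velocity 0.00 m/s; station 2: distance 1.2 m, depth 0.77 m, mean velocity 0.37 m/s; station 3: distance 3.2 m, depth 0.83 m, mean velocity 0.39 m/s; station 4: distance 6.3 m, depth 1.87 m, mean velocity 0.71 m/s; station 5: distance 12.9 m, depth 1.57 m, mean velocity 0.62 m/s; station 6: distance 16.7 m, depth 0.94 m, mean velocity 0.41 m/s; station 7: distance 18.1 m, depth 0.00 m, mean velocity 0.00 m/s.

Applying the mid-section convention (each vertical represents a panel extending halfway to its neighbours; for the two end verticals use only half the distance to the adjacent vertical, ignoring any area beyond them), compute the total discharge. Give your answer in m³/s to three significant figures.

w_2 = (3.2 − 0.0)/2 = 1.6 m; q_2 = 0.37 × 0.77 × 1.6 = 0.4558 m³/s
w_3 = (6.3 − 1.2)/2 = 2.55 m; q_3 = 0.39 × 0.83 × 2.55 = 0.8254 m³/s
w_4 = (12.9 − 3.2)/2 = 4.85 m; q_4 = 0.71 × 1.87 × 4.85 = 6.439 m³/s
w_5 = (16.7 − 6.3)/2 = 5.2 m; q_5 = 0.62 × 1.57 × 5.2 = 5.062 m³/s
w_6 = (18.1 − 12.9)/2 = 2.6 m; q_6 = 0.41 × 0.94 × 2.6 = 1.002 m³/s
Stations 1, 7 contribute zero (depth or velocity is 0).
Q = Σ qᵢ = 13.78 m³/s

13.8 m³/s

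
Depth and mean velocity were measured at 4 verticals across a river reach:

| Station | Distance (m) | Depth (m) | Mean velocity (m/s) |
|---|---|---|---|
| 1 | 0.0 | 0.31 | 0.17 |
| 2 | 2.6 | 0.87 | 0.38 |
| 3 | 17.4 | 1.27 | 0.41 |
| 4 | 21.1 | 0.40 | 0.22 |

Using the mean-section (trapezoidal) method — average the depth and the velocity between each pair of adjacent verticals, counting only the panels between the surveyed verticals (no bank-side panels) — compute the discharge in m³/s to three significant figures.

Panel 1-2: Δb = 2.6 m, d̄ = (0.31+0.87)/2 = 0.59, v̄ = (0.17+0.38)/2 = 0.275 → q = 2.6×0.59×0.275 = 0.4219 m³/s
Panel 2-3: Δb = 14.8 m, d̄ = (0.87+1.27)/2 = 1.07, v̄ = (0.38+0.41)/2 = 0.395 → q = 14.8×1.07×0.395 = 6.255 m³/s
Panel 3-4: Δb = 3.7 m, d̄ = (1.27+0.40)/2 = 0.835, v̄ = (0.41+0.22)/2 = 0.315 → q = 3.7×0.835×0.315 = 0.9732 m³/s
Q = Σ q = 7.650 m³/s

7.65 m³/s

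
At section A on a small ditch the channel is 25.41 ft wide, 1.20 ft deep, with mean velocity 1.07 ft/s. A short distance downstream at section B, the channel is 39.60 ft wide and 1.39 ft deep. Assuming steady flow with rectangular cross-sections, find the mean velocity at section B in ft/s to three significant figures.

0.593 ft/s

Q = A₁V₁ = (25.41×1.20) × 1.07 = 32.63 ft³/s
A₂ = 39.60 × 1.39 = 55.04 ft²
V₂ = Q/A₂ = 32.63/55.04 = 0.5927 ft/s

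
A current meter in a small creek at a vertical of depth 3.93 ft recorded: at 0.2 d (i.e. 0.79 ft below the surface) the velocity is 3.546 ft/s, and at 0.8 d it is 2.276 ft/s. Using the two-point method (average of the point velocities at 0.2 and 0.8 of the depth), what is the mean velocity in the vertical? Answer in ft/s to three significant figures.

2.91 ft/s

v̄ = (3.546 + 2.276) / 2 = 2.911 ft/s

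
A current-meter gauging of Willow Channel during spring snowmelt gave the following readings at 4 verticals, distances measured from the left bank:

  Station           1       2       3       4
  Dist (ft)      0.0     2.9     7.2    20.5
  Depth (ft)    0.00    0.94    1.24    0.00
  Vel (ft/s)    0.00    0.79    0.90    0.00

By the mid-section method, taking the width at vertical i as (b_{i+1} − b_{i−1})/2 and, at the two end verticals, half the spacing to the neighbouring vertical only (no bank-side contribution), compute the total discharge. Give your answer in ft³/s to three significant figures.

w_2 = (7.2 − 0.0)/2 = 3.6 ft; q_2 = 0.79 × 0.94 × 3.6 = 2.673 ft³/s
w_3 = (20.5 − 2.9)/2 = 8.8 ft; q_3 = 0.90 × 1.24 × 8.8 = 9.821 ft³/s
Stations 1, 4 contribute zero (depth or velocity is 0).
Q = Σ qᵢ = 12.49 ft³/s

12.5 ft³/s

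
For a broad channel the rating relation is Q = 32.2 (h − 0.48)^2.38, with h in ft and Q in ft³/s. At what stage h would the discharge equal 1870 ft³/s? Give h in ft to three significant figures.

h − h₀ = (Q/C)^(1/b) = (1870/32.2)^(1/2.38) = 5.510 ft
h = 0.48 + 5.510 = 5.990 ft

5.99 ft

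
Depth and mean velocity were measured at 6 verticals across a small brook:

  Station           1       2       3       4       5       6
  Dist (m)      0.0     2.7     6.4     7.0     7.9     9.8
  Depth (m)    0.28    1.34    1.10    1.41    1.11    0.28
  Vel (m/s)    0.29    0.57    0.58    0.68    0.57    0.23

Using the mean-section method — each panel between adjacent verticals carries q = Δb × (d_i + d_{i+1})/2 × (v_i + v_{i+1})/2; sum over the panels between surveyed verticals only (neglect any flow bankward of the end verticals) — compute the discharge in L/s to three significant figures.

5250 L/s

Panel 1-2: Δb = 2.7 m, d̄ = (0.28+1.34)/2 = 0.81, v̄ = (0.29+0.57)/2 = 0.43 → q = 2.7×0.81×0.43 = 0.9404 m³/s
Panel 2-3: Δb = 3.7 m, d̄ = (1.34+1.10)/2 = 1.22, v̄ = (0.57+0.58)/2 = 0.575 → q = 3.7×1.22×0.575 = 2.596 m³/s
Panel 3-4: Δb = 0.6 m, d̄ = (1.10+1.41)/2 = 1.255, v̄ = (0.58+0.68)/2 = 0.63 → q = 0.6×1.255×0.63 = 0.4744 m³/s
Panel 4-5: Δb = 0.9 m, d̄ = (1.41+1.11)/2 = 1.26, v̄ = (0.68+0.57)/2 = 0.625 → q = 0.9×1.26×0.625 = 0.7088 m³/s
Panel 5-6: Δb = 1.9 m, d̄ = (1.11+0.28)/2 = 0.695, v̄ = (0.57+0.23)/2 = 0.4 → q = 1.9×0.695×0.4 = 0.5282 m³/s
Q = Σ q = 5.247 m³/s
= 5.247 × 1000 = 5247 L/s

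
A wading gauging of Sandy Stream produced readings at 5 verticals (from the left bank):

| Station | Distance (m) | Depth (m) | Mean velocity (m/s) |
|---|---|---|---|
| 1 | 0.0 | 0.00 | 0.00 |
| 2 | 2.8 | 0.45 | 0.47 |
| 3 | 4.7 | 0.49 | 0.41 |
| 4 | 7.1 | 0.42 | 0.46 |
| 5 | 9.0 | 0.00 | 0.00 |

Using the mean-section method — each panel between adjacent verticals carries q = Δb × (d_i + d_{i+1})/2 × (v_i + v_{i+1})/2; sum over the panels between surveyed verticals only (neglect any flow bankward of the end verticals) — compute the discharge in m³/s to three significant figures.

1.11 m³/s

Panel 1-2: Δb = 2.8 m, d̄ = (0.00+0.45)/2 = 0.225, v̄ = (0.00+0.47)/2 = 0.235 → q = 2.8×0.225×0.235 = 0.1481 m³/s
Panel 2-3: Δb = 1.9 m, d̄ = (0.45+0.49)/2 = 0.47, v̄ = (0.47+0.41)/2 = 0.44 → q = 1.9×0.47×0.44 = 0.3929 m³/s
Panel 3-4: Δb = 2.4 m, d̄ = (0.49+0.42)/2 = 0.455, v̄ = (0.41+0.46)/2 = 0.435 → q = 2.4×0.455×0.435 = 0.4750 m³/s
Panel 4-5: Δb = 1.9 m, d̄ = (0.42+0.00)/2 = 0.21, v̄ = (0.46+0.00)/2 = 0.23 → q = 1.9×0.21×0.23 = 0.09177 m³/s
Q = Σ q = 1.108 m³/s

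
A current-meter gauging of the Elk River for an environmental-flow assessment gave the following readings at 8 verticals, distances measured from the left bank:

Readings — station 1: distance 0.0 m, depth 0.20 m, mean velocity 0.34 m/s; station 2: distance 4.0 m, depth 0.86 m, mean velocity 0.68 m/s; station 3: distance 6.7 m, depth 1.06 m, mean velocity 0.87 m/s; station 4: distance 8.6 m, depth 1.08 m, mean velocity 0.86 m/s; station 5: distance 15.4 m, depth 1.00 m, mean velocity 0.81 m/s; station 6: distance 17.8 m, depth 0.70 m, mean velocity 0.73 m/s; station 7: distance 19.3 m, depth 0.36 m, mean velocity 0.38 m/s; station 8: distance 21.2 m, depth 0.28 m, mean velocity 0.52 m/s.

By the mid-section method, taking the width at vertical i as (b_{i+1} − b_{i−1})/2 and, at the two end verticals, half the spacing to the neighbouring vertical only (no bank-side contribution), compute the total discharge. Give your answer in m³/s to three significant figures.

w_1 = (4.0 − 0.0)/2 = 2 m; q_1 = 0.34 × 0.20 × 2 = 0.1360 m³/s
w_2 = (6.7 − 0.0)/2 = 3.35 m; q_2 = 0.68 × 0.86 × 3.35 = 1.959 m³/s
w_3 = (8.6 − 4.0)/2 = 2.3 m; q_3 = 0.87 × 1.06 × 2.3 = 2.121 m³/s
w_4 = (15.4 − 6.7)/2 = 4.35 m; q_4 = 0.86 × 1.08 × 4.35 = 4.040 m³/s
w_5 = (17.8 − 8.6)/2 = 4.6 m; q_5 = 0.81 × 1.00 × 4.6 = 3.726 m³/s
w_6 = (19.3 − 15.4)/2 = 1.95 m; q_6 = 0.73 × 0.70 × 1.95 = 0.9965 m³/s
w_7 = (21.2 − 17.8)/2 = 1.7 m; q_7 = 0.38 × 0.36 × 1.7 = 0.2326 m³/s
w_8 = (21.2 − 19.3)/2 = 0.95 m; q_8 = 0.52 × 0.28 × 0.95 = 0.1383 m³/s
Q = Σ qᵢ = 13.35 m³/s

13.3 m³/s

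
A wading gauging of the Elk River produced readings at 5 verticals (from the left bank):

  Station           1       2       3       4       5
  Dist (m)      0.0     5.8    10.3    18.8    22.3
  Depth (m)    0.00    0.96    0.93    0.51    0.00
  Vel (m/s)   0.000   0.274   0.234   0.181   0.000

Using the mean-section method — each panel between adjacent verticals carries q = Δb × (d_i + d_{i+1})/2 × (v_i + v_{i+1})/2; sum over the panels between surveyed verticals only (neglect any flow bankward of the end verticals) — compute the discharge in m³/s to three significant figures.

Panel 1-2: Δb = 5.8 m, d̄ = (0.00+0.96)/2 = 0.48, v̄ = (0.000+0.274)/2 = 0.137 → q = 5.8×0.48×0.137 = 0.3814 m³/s
Panel 2-3: Δb = 4.5 m, d̄ = (0.96+0.93)/2 = 0.945, v̄ = (0.274+0.234)/2 = 0.254 → q = 4.5×0.945×0.254 = 1.080 m³/s
Panel 3-4: Δb = 8.5 m, d̄ = (0.93+0.51)/2 = 0.72, v̄ = (0.234+0.181)/2 = 0.2075 → q = 8.5×0.72×0.2075 = 1.270 m³/s
Panel 4-5: Δb = 3.5 m, d̄ = (0.51+0.00)/2 = 0.255, v̄ = (0.181+0.000)/2 = 0.0905 → q = 3.5×0.255×0.0905 = 0.08077 m³/s
Q = Σ q = 2.812 m³/s

2.81 m³/s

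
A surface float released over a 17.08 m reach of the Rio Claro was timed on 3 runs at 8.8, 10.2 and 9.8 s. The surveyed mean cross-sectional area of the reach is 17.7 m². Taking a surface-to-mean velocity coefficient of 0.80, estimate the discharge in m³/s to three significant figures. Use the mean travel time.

25.2 m³/s

t̄ = (8.8 + 10.2 + 9.8) / 3 = 9.6 s
v_surface = L / t̄ = 17.08 / 9.6 = 1.779 m/s
v_mean = 0.80 × 1.779 = 1.423 m/s
Q = A × v_mean = 17.7 × 1.423 = 25.19 m³/s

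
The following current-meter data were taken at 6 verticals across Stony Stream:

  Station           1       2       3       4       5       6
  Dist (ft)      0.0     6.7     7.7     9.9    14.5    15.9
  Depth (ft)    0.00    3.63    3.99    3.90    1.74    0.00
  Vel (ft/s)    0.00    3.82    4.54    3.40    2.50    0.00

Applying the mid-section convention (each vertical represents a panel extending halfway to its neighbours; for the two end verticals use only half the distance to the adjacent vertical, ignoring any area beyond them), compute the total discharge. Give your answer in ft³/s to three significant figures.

w_2 = (7.7 − 0.0)/2 = 3.85 ft; q_2 = 3.82 × 3.63 × 3.85 = 53.39 ft³/s
w_3 = (9.9 − 6.7)/2 = 1.6 ft; q_3 = 4.54 × 3.99 × 1.6 = 28.98 ft³/s
w_4 = (14.5 − 7.7)/2 = 3.4 ft; q_4 = 3.40 × 3.90 × 3.4 = 45.08 ft³/s
w_5 = (15.9 − 9.9)/2 = 3 ft; q_5 = 2.50 × 1.74 × 3 = 13.05 ft³/s
Stations 1, 6 contribute zero (depth or velocity is 0).
Q = Σ qᵢ = 140.5 ft³/s

141 ft³/s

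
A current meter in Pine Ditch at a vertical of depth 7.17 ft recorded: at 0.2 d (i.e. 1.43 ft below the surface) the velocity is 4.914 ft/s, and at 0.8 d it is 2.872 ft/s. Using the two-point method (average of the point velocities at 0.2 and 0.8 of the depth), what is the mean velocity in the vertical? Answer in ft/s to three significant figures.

v̄ = (4.914 + 2.872) / 2 = 3.893 ft/s

3.89 ft/s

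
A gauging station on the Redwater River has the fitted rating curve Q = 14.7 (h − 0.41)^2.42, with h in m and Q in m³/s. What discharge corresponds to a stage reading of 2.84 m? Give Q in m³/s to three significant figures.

Q = 14.7 × (2.84 − 0.41)^2.42 = 14.7 × 2.43^2.42 = 126.0 m³/s

126 m³/s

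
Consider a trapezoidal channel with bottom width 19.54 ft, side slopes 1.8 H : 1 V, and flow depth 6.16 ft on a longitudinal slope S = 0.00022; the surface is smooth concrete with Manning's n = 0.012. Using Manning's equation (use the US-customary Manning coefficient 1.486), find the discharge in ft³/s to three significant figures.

A = (b + z·y)·y = (19.54 + 1.8×6.16)×6.16 = 188.7 ft²
P = b + 2y√(1+z²) = 19.54 + 2×6.16×√(1+1.8²) = 44.91 ft
R = A/P = 188.7/44.91 = 4.201 ft
Q = (1.486/n)·A·R^(2/3)·S^(1/2) = (1.486/0.012) × 188.7 × 4.201^(2/3) × 0.00022^(1/2) = 902.3 ft³/s

902 ft³/s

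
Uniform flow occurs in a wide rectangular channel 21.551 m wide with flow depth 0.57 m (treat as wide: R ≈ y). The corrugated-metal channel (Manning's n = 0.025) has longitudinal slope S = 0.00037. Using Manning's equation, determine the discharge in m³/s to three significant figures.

A = b·y = 21.551 × 0.57 = 12.28 m²
Wide channel: R ≈ y = 0.57 m
Q = (1/n)·A·R^(2/3)·S^(1/2) = (1/0.025) × 12.28 × 0.5700^(2/3) × 0.00037^(1/2) = 6.498 m³/s

6.50 m³/s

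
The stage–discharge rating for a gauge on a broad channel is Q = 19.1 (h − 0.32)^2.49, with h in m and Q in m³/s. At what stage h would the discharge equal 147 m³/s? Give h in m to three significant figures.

2.59 m

h − h₀ = (Q/C)^(1/b) = (147/19.1)^(1/2.49) = 2.270 m
h = 0.32 + 2.270 = 2.590 m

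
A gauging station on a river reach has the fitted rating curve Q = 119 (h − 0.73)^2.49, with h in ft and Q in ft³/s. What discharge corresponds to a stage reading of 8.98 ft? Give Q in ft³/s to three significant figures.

Q = 119 × (8.98 − 0.73)^2.49 = 119 × 8.25^2.49 = 22780 ft³/s

22800 ft³/s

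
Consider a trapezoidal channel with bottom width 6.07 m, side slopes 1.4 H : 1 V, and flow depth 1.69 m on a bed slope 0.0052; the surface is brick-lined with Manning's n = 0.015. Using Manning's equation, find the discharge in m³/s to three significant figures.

77.4 m³/s

A = (b + z·y)·y = (6.07 + 1.4×1.69)×1.69 = 14.26 m²
P = b + 2y√(1+z²) = 6.07 + 2×1.69×√(1+1.4²) = 11.89 m
R = A/P = 14.26/11.89 = 1.200 m
Q = (1/n)·A·R^(2/3)·S^(1/2) = (1/0.015) × 14.26 × 1.200^(2/3) × 0.0052^(1/2) = 77.38 m³/s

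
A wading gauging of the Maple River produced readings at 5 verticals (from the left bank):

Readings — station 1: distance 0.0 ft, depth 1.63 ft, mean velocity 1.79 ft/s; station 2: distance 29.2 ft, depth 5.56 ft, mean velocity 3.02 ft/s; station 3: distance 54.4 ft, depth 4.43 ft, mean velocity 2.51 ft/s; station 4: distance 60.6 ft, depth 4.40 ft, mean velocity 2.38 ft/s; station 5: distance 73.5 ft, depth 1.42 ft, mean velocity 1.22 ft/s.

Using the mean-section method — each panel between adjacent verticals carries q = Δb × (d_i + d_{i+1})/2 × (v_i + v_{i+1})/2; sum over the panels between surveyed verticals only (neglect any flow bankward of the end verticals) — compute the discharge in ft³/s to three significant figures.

Panel 1-2: Δb = 29.2 ft, d̄ = (1.63+5.56)/2 = 3.595, v̄ = (1.79+3.02)/2 = 2.405 → q = 29.2×3.595×2.405 = 252.5 ft³/s
Panel 2-3: Δb = 25.2 ft, d̄ = (5.56+4.43)/2 = 4.995, v̄ = (3.02+2.51)/2 = 2.765 → q = 25.2×4.995×2.765 = 348.0 ft³/s
Panel 3-4: Δb = 6.2 ft, d̄ = (4.43+4.40)/2 = 4.415, v̄ = (2.51+2.38)/2 = 2.445 → q = 6.2×4.415×2.445 = 66.93 ft³/s
Panel 4-5: Δb = 12.9 ft, d̄ = (4.40+1.42)/2 = 2.91, v̄ = (2.38+1.22)/2 = 1.8 → q = 12.9×2.91×1.8 = 67.57 ft³/s
Q = Σ q = 735.0 ft³/s

735 ft³/s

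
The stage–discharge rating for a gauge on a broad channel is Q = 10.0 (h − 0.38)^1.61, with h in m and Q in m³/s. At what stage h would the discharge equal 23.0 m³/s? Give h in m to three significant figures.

2.06 m

h − h₀ = (Q/C)^(1/b) = (23.0/10.0)^(1/1.61) = 1.678 m
h = 0.38 + 1.678 = 2.058 m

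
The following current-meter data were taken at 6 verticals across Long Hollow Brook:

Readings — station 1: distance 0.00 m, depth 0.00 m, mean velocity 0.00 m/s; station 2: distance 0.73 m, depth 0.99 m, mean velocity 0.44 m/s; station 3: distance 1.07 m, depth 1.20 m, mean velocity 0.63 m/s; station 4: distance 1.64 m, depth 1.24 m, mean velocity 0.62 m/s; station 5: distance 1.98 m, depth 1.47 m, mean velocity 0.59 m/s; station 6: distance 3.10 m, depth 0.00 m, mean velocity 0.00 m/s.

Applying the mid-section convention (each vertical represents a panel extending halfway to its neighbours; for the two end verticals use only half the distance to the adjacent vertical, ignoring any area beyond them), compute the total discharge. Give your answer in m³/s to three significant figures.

w_2 = (1.07 − 0.00)/2 = 0.535 m; q_2 = 0.44 × 0.99 × 0.535 = 0.2330 m³/s
w_3 = (1.64 − 0.73)/2 = 0.455 m; q_3 = 0.63 × 1.20 × 0.455 = 0.3440 m³/s
w_4 = (1.98 − 1.07)/2 = 0.455 m; q_4 = 0.62 × 1.24 × 0.455 = 0.3498 m³/s
w_5 = (3.10 − 1.64)/2 = 0.73 m; q_5 = 0.59 × 1.47 × 0.73 = 0.6331 m³/s
Stations 1, 6 contribute zero (depth or velocity is 0).
Q = Σ qᵢ = 1.560 m³/s

1.56 m³/s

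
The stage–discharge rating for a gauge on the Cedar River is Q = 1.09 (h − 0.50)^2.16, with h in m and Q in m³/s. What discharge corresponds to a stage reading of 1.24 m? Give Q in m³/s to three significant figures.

0.569 m³/s

Q = 1.09 × (1.24 − 0.50)^2.16 = 1.09 × 0.74^2.16 = 0.5688 m³/s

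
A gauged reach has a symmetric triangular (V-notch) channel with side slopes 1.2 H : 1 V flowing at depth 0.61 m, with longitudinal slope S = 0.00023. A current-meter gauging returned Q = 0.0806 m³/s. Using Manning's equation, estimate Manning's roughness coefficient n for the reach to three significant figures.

0.0319

A = z·y² = 1.2×0.61² = 0.4465 m²
P = 2y√(1+z²) = 2×0.61×√(1+1.2²) = 1.906 m
R = A/P = 0.4465/1.906 = 0.2343 m
n = (1/Q)·A·R^(2/3)·S^(1/2) = (1/0.0806) × 0.4465 × 0.3801 × 0.01517 = 0.03193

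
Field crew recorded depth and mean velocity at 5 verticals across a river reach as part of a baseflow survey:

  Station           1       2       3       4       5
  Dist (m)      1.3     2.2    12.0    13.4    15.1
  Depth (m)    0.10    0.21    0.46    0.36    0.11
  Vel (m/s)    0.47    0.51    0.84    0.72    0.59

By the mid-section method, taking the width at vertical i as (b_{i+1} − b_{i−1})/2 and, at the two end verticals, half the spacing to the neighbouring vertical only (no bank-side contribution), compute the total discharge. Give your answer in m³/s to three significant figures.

w_1 = (2.2 − 1.3)/2 = 0.45 m; q_1 = 0.47 × 0.10 × 0.45 = 0.02115 m³/s
w_2 = (12.0 − 1.3)/2 = 5.35 m; q_2 = 0.51 × 0.21 × 5.35 = 0.5730 m³/s
w_3 = (13.4 − 2.2)/2 = 5.6 m; q_3 = 0.84 × 0.46 × 5.6 = 2.164 m³/s
w_4 = (15.1 − 12.0)/2 = 1.55 m; q_4 = 0.72 × 0.36 × 1.55 = 0.4018 m³/s
w_5 = (15.1 − 13.4)/2 = 0.85 m; q_5 = 0.59 × 0.11 × 0.85 = 0.05517 m³/s
Q = Σ qᵢ = 3.215 m³/s

3.21 m³/s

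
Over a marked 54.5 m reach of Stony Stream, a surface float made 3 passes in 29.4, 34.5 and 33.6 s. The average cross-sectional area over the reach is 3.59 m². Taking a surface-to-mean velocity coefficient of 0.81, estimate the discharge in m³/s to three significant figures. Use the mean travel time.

t̄ = (29.4 + 34.5 + 33.6) / 3 = 32.5 s
v_surface = L / t̄ = 54.5 / 32.5 = 1.677 m/s
v_mean = 0.81 × 1.677 = 1.358 m/s
Q = A × v_mean = 3.59 × 1.358 = 4.876 m³/s

4.88 m³/s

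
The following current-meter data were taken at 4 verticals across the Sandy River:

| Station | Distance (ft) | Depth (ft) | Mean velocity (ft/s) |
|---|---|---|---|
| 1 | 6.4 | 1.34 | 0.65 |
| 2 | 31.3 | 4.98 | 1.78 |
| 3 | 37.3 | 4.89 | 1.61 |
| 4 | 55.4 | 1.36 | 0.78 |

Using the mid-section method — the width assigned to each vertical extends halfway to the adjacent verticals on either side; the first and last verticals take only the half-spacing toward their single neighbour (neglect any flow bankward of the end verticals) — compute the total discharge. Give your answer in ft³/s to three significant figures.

w_1 = (31.3 − 6.4)/2 = 12.45 ft; q_1 = 0.65 × 1.34 × 12.45 = 10.84 ft³/s
w_2 = (37.3 − 6.4)/2 = 15.45 ft; q_2 = 1.78 × 4.98 × 15.45 = 137.0 ft³/s
w_3 = (55.4 − 31.3)/2 = 12.05 ft; q_3 = 1.61 × 4.89 × 12.05 = 94.87 ft³/s
w_4 = (55.4 − 37.3)/2 = 9.05 ft; q_4 = 0.78 × 1.36 × 9.05 = 9.600 ft³/s
Q = Σ qᵢ = 252.3 ft³/s

252 ft³/s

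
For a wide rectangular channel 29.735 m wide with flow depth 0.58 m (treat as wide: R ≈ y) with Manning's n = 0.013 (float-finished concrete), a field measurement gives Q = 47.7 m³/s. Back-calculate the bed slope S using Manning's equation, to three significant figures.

A = b·y = 29.735 × 0.58 = 17.25 m²
Wide channel: R ≈ y = 0.58 m
S = (Q·n / (1·A·R^(2/3)))² = (47.7×0.013 / (1×17.25×0.6955))² = 0.002673

0.00267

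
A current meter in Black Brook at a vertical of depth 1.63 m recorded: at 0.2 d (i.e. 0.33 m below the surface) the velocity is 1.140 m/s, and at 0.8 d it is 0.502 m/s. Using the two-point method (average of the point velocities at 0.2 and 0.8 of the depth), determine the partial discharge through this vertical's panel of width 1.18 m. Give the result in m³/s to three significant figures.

v̄ = (1.140 + 0.502) / 2 = 0.8210 m/s
q = v̄ × d × w = 0.8210 × 1.63 × 1.18 = 1.579 m³/s

1.58 m³/s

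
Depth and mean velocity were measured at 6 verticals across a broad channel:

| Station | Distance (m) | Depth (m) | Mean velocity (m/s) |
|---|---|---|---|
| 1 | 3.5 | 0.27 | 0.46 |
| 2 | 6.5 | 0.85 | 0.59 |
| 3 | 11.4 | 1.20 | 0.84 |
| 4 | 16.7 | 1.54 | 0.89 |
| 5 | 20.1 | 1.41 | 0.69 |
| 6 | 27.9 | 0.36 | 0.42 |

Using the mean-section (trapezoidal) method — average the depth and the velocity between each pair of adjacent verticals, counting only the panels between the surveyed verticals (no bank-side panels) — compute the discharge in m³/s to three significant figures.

18.5 m³/s

Panel 1-2: Δb = 3 m, d̄ = (0.27+0.85)/2 = 0.56, v̄ = (0.46+0.59)/2 = 0.525 → q = 3×0.56×0.525 = 0.8820 m³/s
Panel 2-3: Δb = 4.9 m, d̄ = (0.85+1.20)/2 = 1.025, v̄ = (0.59+0.84)/2 = 0.715 → q = 4.9×1.025×0.715 = 3.591 m³/s
Panel 3-4: Δb = 5.3 m, d̄ = (1.20+1.54)/2 = 1.37, v̄ = (0.84+0.89)/2 = 0.865 → q = 5.3×1.37×0.865 = 6.281 m³/s
Panel 4-5: Δb = 3.4 m, d̄ = (1.54+1.41)/2 = 1.475, v̄ = (0.89+0.69)/2 = 0.79 → q = 3.4×1.475×0.79 = 3.962 m³/s
Panel 5-6: Δb = 7.8 m, d̄ = (1.41+0.36)/2 = 0.885, v̄ = (0.69+0.42)/2 = 0.555 → q = 7.8×0.885×0.555 = 3.831 m³/s
Q = Σ q = 18.55 m³/s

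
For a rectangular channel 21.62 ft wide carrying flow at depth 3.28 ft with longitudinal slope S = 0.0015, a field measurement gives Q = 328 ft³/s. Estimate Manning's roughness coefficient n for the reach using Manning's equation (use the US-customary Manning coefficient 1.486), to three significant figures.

0.0230

A = b·y = 21.62 × 3.28 = 70.91 ft²
P = b + 2y = 21.62 + 2×3.28 = 28.18 ft
R = A/P = 70.91/28.18 = 2.516 ft
n = (1.486/Q)·A·R^(2/3)·S^(1/2) = (1.486/328) × 70.91 × 1.850 × 0.03873 = 0.02302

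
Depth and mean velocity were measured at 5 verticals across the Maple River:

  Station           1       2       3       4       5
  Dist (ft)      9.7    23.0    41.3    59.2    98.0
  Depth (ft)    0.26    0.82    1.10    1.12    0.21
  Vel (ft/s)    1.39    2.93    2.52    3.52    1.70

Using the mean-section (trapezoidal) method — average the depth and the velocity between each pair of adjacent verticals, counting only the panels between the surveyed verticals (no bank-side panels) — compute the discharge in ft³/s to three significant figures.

191 ft³/s

Panel 1-2: Δb = 13.3 ft, d̄ = (0.26+0.82)/2 = 0.54, v̄ = (1.39+2.93)/2 = 2.16 → q = 13.3×0.54×2.16 = 15.51 ft³/s
Panel 2-3: Δb = 18.3 ft, d̄ = (0.82+1.10)/2 = 0.96, v̄ = (2.93+2.52)/2 = 2.725 → q = 18.3×0.96×2.725 = 47.87 ft³/s
Panel 3-4: Δb = 17.9 ft, d̄ = (1.10+1.12)/2 = 1.11, v̄ = (2.52+3.52)/2 = 3.02 → q = 17.9×1.11×3.02 = 60.00 ft³/s
Panel 4-5: Δb = 38.8 ft, d̄ = (1.12+0.21)/2 = 0.665, v̄ = (3.52+1.70)/2 = 2.61 → q = 38.8×0.665×2.61 = 67.34 ft³/s
Q = Σ q = 190.7 ft³/s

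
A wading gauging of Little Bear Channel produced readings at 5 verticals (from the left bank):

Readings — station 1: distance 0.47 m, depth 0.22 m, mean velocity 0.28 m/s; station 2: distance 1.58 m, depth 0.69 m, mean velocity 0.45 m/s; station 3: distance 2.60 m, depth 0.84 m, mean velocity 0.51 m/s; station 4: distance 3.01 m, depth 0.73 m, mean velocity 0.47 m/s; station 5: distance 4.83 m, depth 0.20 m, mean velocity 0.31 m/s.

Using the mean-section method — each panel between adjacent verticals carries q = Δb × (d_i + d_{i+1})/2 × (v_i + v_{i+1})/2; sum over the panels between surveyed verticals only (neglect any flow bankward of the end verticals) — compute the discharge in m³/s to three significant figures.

Panel 1-2: Δb = 1.11 m, d̄ = (0.22+0.69)/2 = 0.455, v̄ = (0.28+0.45)/2 = 0.365 → q = 1.11×0.455×0.365 = 0.1843 m³/s
Panel 2-3: Δb = 1.02 m, d̄ = (0.69+0.84)/2 = 0.765, v̄ = (0.45+0.51)/2 = 0.48 → q = 1.02×0.765×0.48 = 0.3745 m³/s
Panel 3-4: Δb = 0.41 m, d̄ = (0.84+0.73)/2 = 0.785, v̄ = (0.51+0.47)/2 = 0.49 → q = 0.41×0.785×0.49 = 0.1577 m³/s
Panel 4-5: Δb = 1.82 m, d̄ = (0.73+0.20)/2 = 0.465, v̄ = (0.47+0.31)/2 = 0.39 → q = 1.82×0.465×0.39 = 0.3301 m³/s
Q = Σ q = 1.047 m³/s

1.05 m³/s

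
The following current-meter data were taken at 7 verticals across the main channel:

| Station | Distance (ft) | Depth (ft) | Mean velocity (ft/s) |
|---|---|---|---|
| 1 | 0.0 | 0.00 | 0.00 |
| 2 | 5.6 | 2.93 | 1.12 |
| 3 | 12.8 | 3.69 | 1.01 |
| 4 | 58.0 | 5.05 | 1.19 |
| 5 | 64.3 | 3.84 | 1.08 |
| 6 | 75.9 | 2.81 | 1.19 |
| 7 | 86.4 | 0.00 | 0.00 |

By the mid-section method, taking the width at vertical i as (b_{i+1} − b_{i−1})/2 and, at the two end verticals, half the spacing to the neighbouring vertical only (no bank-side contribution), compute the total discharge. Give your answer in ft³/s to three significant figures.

w_2 = (12.8 − 0.0)/2 = 6.4 ft; q_2 = 1.12 × 2.93 × 6.4 = 21.00 ft³/s
w_3 = (58.0 − 5.6)/2 = 26.2 ft; q_3 = 1.01 × 3.69 × 26.2 = 97.64 ft³/s
w_4 = (64.3 − 12.8)/2 = 25.75 ft; q_4 = 1.19 × 5.05 × 25.75 = 154.7 ft³/s
w_5 = (75.9 − 58.0)/2 = 8.95 ft; q_5 = 1.08 × 3.84 × 8.95 = 37.12 ft³/s
w_6 = (86.4 − 64.3)/2 = 11.05 ft; q_6 = 1.19 × 2.81 × 11.05 = 36.95 ft³/s
Stations 1, 7 contribute zero (depth or velocity is 0).
Q = Σ qᵢ = 347.5 ft³/s

347 ft³/s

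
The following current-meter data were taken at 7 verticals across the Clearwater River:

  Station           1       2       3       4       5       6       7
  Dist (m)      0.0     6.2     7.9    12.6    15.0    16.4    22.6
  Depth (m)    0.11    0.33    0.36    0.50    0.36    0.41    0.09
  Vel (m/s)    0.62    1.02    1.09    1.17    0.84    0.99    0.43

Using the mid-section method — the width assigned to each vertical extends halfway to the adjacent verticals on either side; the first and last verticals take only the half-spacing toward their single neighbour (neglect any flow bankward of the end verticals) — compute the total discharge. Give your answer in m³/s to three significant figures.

7.11 m³/s

w_1 = (6.2 − 0.0)/2 = 3.1 m; q_1 = 0.62 × 0.11 × 3.1 = 0.2114 m³/s
w_2 = (7.9 − 0.0)/2 = 3.95 m; q_2 = 1.02 × 0.33 × 3.95 = 1.330 m³/s
w_3 = (12.6 − 6.2)/2 = 3.2 m; q_3 = 1.09 × 0.36 × 3.2 = 1.256 m³/s
w_4 = (15.0 − 7.9)/2 = 3.55 m; q_4 = 1.17 × 0.50 × 3.55 = 2.077 m³/s
w_5 = (16.4 − 12.6)/2 = 1.9 m; q_5 = 0.84 × 0.36 × 1.9 = 0.5746 m³/s
w_6 = (22.6 − 15.0)/2 = 3.8 m; q_6 = 0.99 × 0.41 × 3.8 = 1.542 m³/s
w_7 = (22.6 − 16.4)/2 = 3.1 m; q_7 = 0.43 × 0.09 × 3.1 = 0.1200 m³/s
Q = Σ qᵢ = 7.110 m³/s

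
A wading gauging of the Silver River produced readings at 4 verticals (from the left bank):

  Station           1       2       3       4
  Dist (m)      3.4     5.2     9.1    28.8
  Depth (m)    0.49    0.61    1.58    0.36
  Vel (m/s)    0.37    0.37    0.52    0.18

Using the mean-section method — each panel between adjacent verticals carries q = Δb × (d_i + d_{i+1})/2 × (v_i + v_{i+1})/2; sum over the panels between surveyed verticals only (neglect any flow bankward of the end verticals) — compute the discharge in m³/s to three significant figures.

8.95 m³/s

Panel 1-2: Δb = 1.8 m, d̄ = (0.49+0.61)/2 = 0.55, v̄ = (0.37+0.37)/2 = 0.37 → q = 1.8×0.55×0.37 = 0.3663 m³/s
Panel 2-3: Δb = 3.9 m, d̄ = (0.61+1.58)/2 = 1.095, v̄ = (0.37+0.52)/2 = 0.445 → q = 3.9×1.095×0.445 = 1.900 m³/s
Panel 3-4: Δb = 19.7 m, d̄ = (1.58+0.36)/2 = 0.97, v̄ = (0.52+0.18)/2 = 0.35 → q = 19.7×0.97×0.35 = 6.688 m³/s
Q = Σ q = 8.955 m³/s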